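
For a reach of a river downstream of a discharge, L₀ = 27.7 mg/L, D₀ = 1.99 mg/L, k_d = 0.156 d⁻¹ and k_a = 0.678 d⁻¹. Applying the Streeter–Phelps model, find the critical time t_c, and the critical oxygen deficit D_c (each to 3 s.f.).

t_c ≈ 2.29 d; D_c ≈ 4.46 mg/L

t_c = [1/(k_a−k_d)] ln[(k_a/k_d)(1 − D₀(k_a−k_d)/(k_d L₀))]
= [1/(0.678−0.156)] ln[(0.678/0.156)(1 − 1.99×0.5220/(0.156×27.7))]
= (1/0.5220) ln[4.346 × 0.7596] = 1.916 × ln(3.301) = 1.916 × 1.194 = 2.288 d.
D_c = (k_d/k_a) L₀ e^(−k_d t_c) = (0.156/0.678) × 27.7 × e^(−0.156×2.288) = 0.2301 × 27.7 × 0.6998 = 4.460 mg/L.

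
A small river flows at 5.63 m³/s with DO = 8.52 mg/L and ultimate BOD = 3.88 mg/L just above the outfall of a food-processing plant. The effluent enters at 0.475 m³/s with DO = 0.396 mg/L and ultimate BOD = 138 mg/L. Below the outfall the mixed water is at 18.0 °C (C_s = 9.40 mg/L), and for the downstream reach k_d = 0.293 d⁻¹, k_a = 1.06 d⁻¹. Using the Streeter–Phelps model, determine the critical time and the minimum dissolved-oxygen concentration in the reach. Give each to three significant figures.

t_c ≈ 1.25 d; minimum DO ≈ 6.66 mg/L

Mixed DO = (5.63×8.52 + 0.475×0.396)/(5.63+0.475) = 48.16/6.105 = 7.888 mg/L.
Mixed L₀ = (5.63×3.88 + 0.475×138)/(6.105) = 87.39/6.105 = 14.32 mg/L.
Initial deficit D₀ = C_s − DO₀ = 9.40 − 7.888 = 1.512 mg/L.
t_c = (1/0.7670) ln[(1.06/0.293)(1 − 1.512×0.7670/(0.293×14.32))] = 1.304 × ln(2.617) = 1.254 d.
D_c = (0.293/1.06) × 14.32 × e^(−0.293×1.254) = 0.2764 × 14.32 × 0.6924 = 2.740 mg/L.
Minimum DO = 9.40 − 2.740 = 6.660 mg/L.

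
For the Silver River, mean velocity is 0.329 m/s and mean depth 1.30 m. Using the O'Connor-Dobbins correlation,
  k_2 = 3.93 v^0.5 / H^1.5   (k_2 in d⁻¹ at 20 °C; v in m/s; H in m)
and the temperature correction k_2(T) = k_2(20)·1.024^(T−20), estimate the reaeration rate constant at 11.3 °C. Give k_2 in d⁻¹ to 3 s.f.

k_2 ≈ 1.24 d⁻¹

k_2(20) = 3.93 × 0.329^0.5 / 1.30^1.5 = 3.93 × 0.5736 / 1.482 = 1.521 d⁻¹.
k_2(11.3) = 1.521 × 1.024^(11.3−20) = 1.521 × 0.8136 = 1.237 d⁻¹.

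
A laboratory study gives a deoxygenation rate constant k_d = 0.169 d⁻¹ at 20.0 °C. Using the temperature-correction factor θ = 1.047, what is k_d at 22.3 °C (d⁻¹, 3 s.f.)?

k_d ≈ 0.188 d⁻¹

k_d(T₂) = k_d(T₁) · θ^(T₂−T₁) = 0.169 × 1.047^(22.3−20.0)
= 0.169 × 1.047^2.30 = 0.169 × 1.111 = 0.1878 d⁻¹.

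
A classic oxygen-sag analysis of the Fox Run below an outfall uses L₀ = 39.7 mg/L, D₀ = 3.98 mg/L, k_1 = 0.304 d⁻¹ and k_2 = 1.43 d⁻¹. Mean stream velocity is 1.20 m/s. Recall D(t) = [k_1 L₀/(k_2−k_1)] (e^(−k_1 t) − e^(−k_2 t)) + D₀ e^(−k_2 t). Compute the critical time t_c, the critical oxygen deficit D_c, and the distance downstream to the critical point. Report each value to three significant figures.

t_c = [1/(k_2−k_1)] ln[(k_2/k_1)(1 − D₀(k_2−k_1)/(k_1 L₀))]
= [1/(1.43−0.304)] ln[(1.43/0.304)(1 − 3.98×1.126/(0.304×39.7))]
= (1/1.126) ln[4.704 × 0.6287] = 0.8881 × ln(2.957) = 0.8881 × 1.084 = 0.9629 d.
L(t_c) = L₀ e^(−k_1 t_c) = 39.7 × 0.7462 = 29.63 mg/L, and at the critical point k_2 D_c = k_1 L, so D_c = (0.304/1.43) × 29.63 = 6.298 mg/L.
x_c = v t_c = 1.20 m/s × 0.9629 d × 86400 s/d = 99840 m ≈ 99.8 km.

t_c ≈ 0.963 d; D_c ≈ 6.30 mg/L; x_c ≈ 99.8 km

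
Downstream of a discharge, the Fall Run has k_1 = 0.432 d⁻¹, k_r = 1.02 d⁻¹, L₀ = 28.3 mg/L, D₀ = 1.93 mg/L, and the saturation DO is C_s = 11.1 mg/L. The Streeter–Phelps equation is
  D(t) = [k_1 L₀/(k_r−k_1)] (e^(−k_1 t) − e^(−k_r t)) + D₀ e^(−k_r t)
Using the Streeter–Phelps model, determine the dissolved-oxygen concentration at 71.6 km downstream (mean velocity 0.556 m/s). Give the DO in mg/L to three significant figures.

Travel time t = x/v = 71.6 km / (0.556 m/s) = 71600 m / 0.556 m/s = 128800 s = 1.490 d.
k_1 L₀/(k_r−k_1) = 0.432×28.3/(1.02−0.432) = 12.23/0.5880 = 20.79 mg/L.
e^(−k_1 t) = e^(−0.432×1.490) = 0.5252; e^(−k_r t) = e^(−1.02×1.490) = 0.2186.
D = 20.79 × (0.5252 − 0.2186) + 1.93 × 0.2186 = 6.375 + 0.4220 = 6.797 mg/L.
DO = C_s − D = 11.1 − 6.797 = 4.303 mg/L.

DO ≈ 4.30 mg/L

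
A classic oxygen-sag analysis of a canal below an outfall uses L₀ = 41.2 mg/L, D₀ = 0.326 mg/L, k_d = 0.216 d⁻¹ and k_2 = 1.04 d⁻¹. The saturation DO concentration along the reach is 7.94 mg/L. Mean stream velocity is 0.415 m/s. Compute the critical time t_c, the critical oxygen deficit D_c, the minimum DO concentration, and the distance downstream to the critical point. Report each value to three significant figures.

t_c = [1/(k_2−k_d)] ln[(k_2/k_d)(1 − D₀(k_2−k_d)/(k_d L₀))]
= [1/(1.04−0.216)] ln[(1.04/0.216)(1 − 0.326×0.8240/(0.216×41.2))]
= (1/0.8240) ln[4.815 × 0.9698] = 1.214 × ln(4.669) = 1.214 × 1.541 = 1.870 d.
D_c = (k_d/k_2) L₀ e^(−k_d t_c) = (0.216/1.04) × 41.2 × e^(−0.216×1.870) = 0.2077 × 41.2 × 0.6677 = 5.713 mg/L.
Minimum DO = C_s − D_c = 7.94 − 5.713 = 2.227 mg/L.
x_c = v t_c = 0.415 m/s × 1.870 d × 86400 s/d = 67060 m ≈ 67.1 km.

t_c ≈ 1.87 d; D_c ≈ 5.71 mg/L; min DO ≈ 2.23 mg/L; x_c ≈ 67.1 km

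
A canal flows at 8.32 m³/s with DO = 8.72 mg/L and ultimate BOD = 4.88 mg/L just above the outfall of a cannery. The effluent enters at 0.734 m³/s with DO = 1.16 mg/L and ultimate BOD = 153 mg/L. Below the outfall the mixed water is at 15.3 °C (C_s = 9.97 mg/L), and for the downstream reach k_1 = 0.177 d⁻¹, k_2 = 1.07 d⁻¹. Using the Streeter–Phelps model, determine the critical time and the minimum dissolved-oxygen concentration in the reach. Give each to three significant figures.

Mixed DO = (8.32×8.72 + 0.734×1.16)/(8.32+0.734) = 73.40/9.054 = 8.107 mg/L.
Mixed L₀ = (8.32×4.88 + 0.734×153)/(9.054) = 152.9/9.054 = 16.89 mg/L.
Initial deficit D₀ = C_s − DO₀ = 9.97 − 8.107 = 1.863 mg/L.
t_c = (1/0.8930) ln[(1.07/0.177)(1 − 1.863×0.8930/(0.177×16.89))] = 1.120 × ln(2.681) = 1.104 d.
D_c = (0.177/1.07) × 16.89 × e^(−0.177×1.104) = 0.1654 × 16.89 × 0.8225 = 2.298 mg/L.
Minimum DO = 9.97 − 2.298 = 7.672 mg/L.

t_c ≈ 1.10 d; minimum DO ≈ 7.67 mg/L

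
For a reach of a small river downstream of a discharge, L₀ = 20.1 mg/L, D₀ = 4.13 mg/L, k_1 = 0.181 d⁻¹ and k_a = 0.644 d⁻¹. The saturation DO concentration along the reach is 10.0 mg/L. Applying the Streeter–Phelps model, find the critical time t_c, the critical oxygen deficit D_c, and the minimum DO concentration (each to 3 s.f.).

t_c = [1/(k_a−k_1)] ln[(k_a/k_1)(1 − D₀(k_a−k_1)/(k_1 L₀))]
= [1/(0.644−0.181)] ln[(0.644/0.181)(1 − 4.13×0.4630/(0.181×20.1))]
= (1/0.4630) ln[3.558 × 0.4744] = 2.160 × ln(1.688) = 2.160 × 0.5235 = 1.131 d.
L(t_c) = L₀ e^(−k_1 t_c) = 20.1 × 0.8149 = 16.38 mg/L, and at the critical point k_a D_c = k_1 L, so D_c = (0.181/0.644) × 16.38 = 4.604 mg/L.
Minimum DO = C_s − D_c = 10.0 − 4.604 = 5.396 mg/L.

t_c ≈ 1.13 d; D_c ≈ 4.60 mg/L; min DO ≈ 5.40 mg/L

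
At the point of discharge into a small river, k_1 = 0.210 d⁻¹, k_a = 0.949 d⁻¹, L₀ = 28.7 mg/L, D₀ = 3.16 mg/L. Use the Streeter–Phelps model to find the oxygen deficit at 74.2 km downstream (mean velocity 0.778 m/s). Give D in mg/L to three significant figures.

D ≈ 4.72 mg/L

Travel time t = x/v = 74.2 km / (0.778 m/s) = 74200 m / 0.778 m/s = 95370 s = 1.104 d.
k_1 L₀/(k_a−k_1) = 0.210×28.7/(0.949−0.210) = 6.027/0.7390 = 8.156 mg/L.
e^(−k_1 t) = e^(−0.210×1.104) = 0.7931; e^(−k_a t) = e^(−0.949×1.104) = 0.3508.
D = 8.156 × (0.7931 − 0.3508) + 3.16 × 0.3508 = 3.607 + 1.109 = 4.716 mg/L.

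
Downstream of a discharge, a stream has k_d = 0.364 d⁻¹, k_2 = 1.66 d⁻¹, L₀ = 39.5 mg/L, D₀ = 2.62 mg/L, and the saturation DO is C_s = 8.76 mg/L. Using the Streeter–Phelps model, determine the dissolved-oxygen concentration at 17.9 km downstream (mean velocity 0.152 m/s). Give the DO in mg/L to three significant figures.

Travel time t = x/v = 17.9 km / (0.152 m/s) = 17900 m / 0.152 m/s = 117800 s = 1.363 d.
k_d L₀/(k_2−k_d) = 0.364×39.5/(1.66−0.364) = 14.38/1.296 = 11.09 mg/L.
e^(−k_d t) = e^(−0.364×1.363) = 0.6089; e^(−k_2 t) = e^(−1.66×1.363) = 0.1041.
D = 11.09 × (0.6089 − 0.1041) + 2.62 × 0.1041 = 5.600 + 0.2727 = 5.873 mg/L.
DO = C_s − D = 8.76 − 5.873 = 2.887 mg/L.

DO ≈ 2.89 mg/L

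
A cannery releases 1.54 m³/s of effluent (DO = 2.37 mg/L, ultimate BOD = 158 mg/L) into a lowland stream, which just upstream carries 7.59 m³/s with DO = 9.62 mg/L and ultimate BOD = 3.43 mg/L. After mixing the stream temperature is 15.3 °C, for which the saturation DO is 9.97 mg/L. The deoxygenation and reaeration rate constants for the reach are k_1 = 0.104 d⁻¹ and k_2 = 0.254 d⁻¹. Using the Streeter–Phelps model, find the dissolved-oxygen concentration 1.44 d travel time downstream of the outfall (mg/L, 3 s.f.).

Mixed DO = (7.59×9.62 + 1.54×2.37)/(7.59+1.54) = 76.67/9.130 = 8.397 mg/L.
Mixed L₀ = (7.59×3.43 + 1.54×158)/(9.130) = 269.4/9.130 = 29.50 mg/L.
Initial deficit D₀ = C_s − DO₀ = 9.97 − 8.397 = 1.573 mg/L.
D(1.44) = [0.104×29.50/(0.254−0.104)](e^(−0.104×1.44) − e^(−0.254×1.44)) + 1.573 e^(−0.254×1.44)
= 20.45 × (0.8609 − 0.6937) + 1.573 × 0.6937 = 4.512 mg/L.
DO = 9.97 − 4.512 = 5.458 mg/L.

DO ≈ 5.46 mg/L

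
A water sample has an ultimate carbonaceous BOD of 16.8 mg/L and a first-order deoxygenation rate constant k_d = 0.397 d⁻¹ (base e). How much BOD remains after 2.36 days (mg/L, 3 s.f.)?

L ≈ 6.58 mg/L

L_t = L₀ e^(−k_d t) = 16.8 × e^(−0.397×2.36) = 16.8 × 0.3918 = 6.583 mg/L.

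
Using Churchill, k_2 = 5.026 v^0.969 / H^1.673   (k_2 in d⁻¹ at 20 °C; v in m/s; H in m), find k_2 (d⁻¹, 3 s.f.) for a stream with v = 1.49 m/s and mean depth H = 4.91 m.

k_2 = 5.026 × 1.49^0.969 / 4.91^1.673 = 5.026 × 1.472 / 14.33 = 0.5163 d⁻¹.

k_2 ≈ 0.516 d⁻¹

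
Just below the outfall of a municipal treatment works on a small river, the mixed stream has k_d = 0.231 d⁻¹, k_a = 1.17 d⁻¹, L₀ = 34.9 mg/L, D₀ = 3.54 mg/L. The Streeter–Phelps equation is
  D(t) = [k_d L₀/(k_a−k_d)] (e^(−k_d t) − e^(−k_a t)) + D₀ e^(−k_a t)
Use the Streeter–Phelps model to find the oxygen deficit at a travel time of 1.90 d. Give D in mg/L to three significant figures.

D ≈ 4.99 mg/L

k_d L₀/(k_a−k_d) = 0.231×34.9/(1.17−0.231) = 8.062/0.9390 = 8.586 mg/L.
e^(−k_d t) = e^(−0.231×1.900) = 0.6447; e^(−k_a t) = e^(−1.17×1.900) = 0.1083.
D = 8.586 × (0.6447 − 0.1083) + 3.54 × 0.1083 = 4.606 + 0.3833 = 4.989 mg/L.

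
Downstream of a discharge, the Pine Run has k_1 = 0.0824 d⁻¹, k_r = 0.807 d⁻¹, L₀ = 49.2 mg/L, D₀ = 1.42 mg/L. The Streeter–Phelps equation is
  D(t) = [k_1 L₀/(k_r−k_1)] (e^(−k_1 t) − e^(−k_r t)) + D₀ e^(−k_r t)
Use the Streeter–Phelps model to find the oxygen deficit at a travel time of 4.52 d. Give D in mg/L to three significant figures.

k_1 L₀/(k_r−k_1) = 0.0824×49.2/(0.807−0.0824) = 4.054/0.7246 = 5.595 mg/L.
e^(−k_1 t) = e^(−0.0824×4.520) = 0.6890; e^(−k_r t) = e^(−0.807×4.520) = 0.02605.
D = 5.595 × (0.6890 − 0.02605) + 1.42 × 0.02605 = 3.709 + 0.03699 = 3.746 mg/L.

D ≈ 3.75 mg/L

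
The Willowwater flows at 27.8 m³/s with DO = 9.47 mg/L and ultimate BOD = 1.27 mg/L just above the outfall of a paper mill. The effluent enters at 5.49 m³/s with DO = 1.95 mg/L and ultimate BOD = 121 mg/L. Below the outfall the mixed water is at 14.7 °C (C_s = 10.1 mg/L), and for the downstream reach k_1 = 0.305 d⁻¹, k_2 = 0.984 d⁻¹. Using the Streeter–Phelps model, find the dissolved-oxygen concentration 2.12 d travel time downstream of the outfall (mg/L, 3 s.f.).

DO ≈ 6.10 mg/L

Mixed DO = (27.8×9.47 + 5.49×1.95)/(27.8+5.49) = 274.0/33.29 = 8.230 mg/L.
Mixed L₀ = (27.8×1.27 + 5.49×121)/(33.29) = 699.6/33.29 = 21.02 mg/L.
Initial deficit D₀ = C_s − DO₀ = 10.1 − 8.230 = 1.870 mg/L.
D(2.12) = [0.305×21.02/(0.984−0.305)](e^(−0.305×2.12) − e^(−0.984×2.12)) + 1.870 e^(−0.984×2.12)
= 9.440 × (0.5238 − 0.1242) + 1.870 × 0.1242 = 4.005 mg/L.
DO = 10.1 − 4.005 = 6.095 mg/L.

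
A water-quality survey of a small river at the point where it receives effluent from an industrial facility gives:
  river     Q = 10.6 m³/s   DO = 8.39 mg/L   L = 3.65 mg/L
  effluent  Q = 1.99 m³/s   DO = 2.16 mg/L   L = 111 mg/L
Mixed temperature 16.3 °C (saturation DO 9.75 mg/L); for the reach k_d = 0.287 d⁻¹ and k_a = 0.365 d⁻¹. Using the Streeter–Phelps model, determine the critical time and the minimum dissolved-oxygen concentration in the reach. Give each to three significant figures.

t_c ≈ 2.68 d; minimum DO ≈ 2.24 mg/L

Mixed DO = (10.6×8.39 + 1.99×2.16)/(10.6+1.99) = 93.23/12.59 = 7.405 mg/L.
Mixed L₀ = (10.6×3.65 + 1.99×111)/(12.59) = 259.6/12.59 = 20.62 mg/L.
Initial deficit D₀ = C_s − DO₀ = 9.75 − 7.405 = 2.345 mg/L.
t_c = (1/0.07800) ln[(0.365/0.287)(1 − 2.345×0.07800/(0.287×20.62))] = 12.82 × ln(1.232) = 2.680 d.
D_c = (0.287/0.365) × 20.62 × e^(−0.287×2.680) = 0.7863 × 20.62 × 0.4634 = 7.513 mg/L.
Minimum DO = 9.75 − 7.513 = 2.237 mg/L.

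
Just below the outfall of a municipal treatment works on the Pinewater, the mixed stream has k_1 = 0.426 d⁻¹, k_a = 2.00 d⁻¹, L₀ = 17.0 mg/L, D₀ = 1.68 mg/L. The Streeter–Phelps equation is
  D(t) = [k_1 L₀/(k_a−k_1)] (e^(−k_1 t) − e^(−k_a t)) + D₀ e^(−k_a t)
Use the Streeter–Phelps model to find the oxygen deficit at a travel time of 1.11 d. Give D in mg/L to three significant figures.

k_1 L₀/(k_a−k_1) = 0.426×17.0/(2.00−0.426) = 7.242/1.574 = 4.601 mg/L.
e^(−k_1 t) = e^(−0.426×1.110) = 0.6232; e^(−k_a t) = e^(−2.00×1.110) = 0.1086.
D = 4.601 × (0.6232 − 0.1086) + 1.68 × 0.1086 = 2.368 + 0.1825 = 2.550 mg/L.

D ≈ 2.55 mg/L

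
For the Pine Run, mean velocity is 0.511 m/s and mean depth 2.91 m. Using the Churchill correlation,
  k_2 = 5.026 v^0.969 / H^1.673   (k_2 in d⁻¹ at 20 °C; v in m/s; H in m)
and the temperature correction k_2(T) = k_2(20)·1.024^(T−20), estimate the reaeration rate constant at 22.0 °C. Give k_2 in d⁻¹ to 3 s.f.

k_2(20) = 5.026 × 0.511^0.969 / 2.91^1.673 = 5.026 × 0.5217 / 5.972 = 0.4391 d⁻¹.
k_2(22.0) = 0.4391 × 1.024^(22.0−20) = 0.4391 × 1.049 = 0.4605 d⁻¹.

k_2 ≈ 0.460 d⁻¹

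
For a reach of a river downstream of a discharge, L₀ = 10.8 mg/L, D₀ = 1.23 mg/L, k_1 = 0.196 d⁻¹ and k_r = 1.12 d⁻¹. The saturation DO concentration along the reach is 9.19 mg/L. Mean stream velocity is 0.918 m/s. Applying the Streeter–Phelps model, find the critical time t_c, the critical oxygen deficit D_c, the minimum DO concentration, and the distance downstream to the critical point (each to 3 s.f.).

t_c ≈ 1.05 d; D_c ≈ 1.54 mg/L; min DO ≈ 7.65 mg/L; x_c ≈ 83.5 km

At the critical point dD/dt = 0, so k_1 L₀ e^(−k_1 t) = k_r D. Substituting D(t) from the Streeter–Phelps equation and solving for t gives
t_c = ln[(k_r/k_1)(1 − D₀(k_r−k_1)/(k_1 L₀))] / (k_r−k_1).
Here k_r−k_1 = 0.9240 d⁻¹ and 1 − D₀(k_r−k_1)/(k_1 L₀) = 1 − 1.23×0.9240/(0.196×10.8) = 0.4631, so
t_c = ln(5.714 × 0.4631) / 0.9240 = 0.9731 / 0.9240 = 1.053 d.
D_c = (k_1/k_r) L₀ e^(−k_1 t_c) = (0.196/1.12) × 10.8 × e^(−0.196×1.053) = 0.1750 × 10.8 × 0.8135 = 1.537 mg/L.
Minimum DO = C_s − D_c = 9.19 − 1.537 = 7.653 mg/L.
x_c = v t_c = 0.918 m/s × 1.053 d × 86400 s/d = 83530 m ≈ 83.5 km.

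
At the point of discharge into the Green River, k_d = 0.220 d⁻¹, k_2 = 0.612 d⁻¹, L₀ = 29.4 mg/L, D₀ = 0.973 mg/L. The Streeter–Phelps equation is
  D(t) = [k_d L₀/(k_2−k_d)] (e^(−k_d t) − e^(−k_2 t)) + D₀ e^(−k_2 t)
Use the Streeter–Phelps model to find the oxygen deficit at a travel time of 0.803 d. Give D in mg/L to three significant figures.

k_d L₀/(k_2−k_d) = 0.220×29.4/(0.612−0.220) = 6.468/0.3920 = 16.50 mg/L.
e^(−k_d t) = e^(−0.220×0.8030) = 0.8381; e^(−k_2 t) = e^(−0.612×0.8030) = 0.6117.
D = 16.50 × (0.8381 − 0.6117) + 0.973 × 0.6117 = 3.734 + 0.5952 = 4.329 mg/L.

D ≈ 4.33 mg/L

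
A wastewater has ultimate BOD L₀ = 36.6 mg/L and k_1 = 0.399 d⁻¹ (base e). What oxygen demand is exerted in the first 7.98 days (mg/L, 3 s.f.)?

y ≈ 35.1 mg/L

y_t = L₀(1 − e^(−k_1 t)) = 36.6 × (1 − e^(−0.399×7.98))
= 36.6 × (1 − 0.04142) = 36.6 × 0.9586 = 35.08 mg/L.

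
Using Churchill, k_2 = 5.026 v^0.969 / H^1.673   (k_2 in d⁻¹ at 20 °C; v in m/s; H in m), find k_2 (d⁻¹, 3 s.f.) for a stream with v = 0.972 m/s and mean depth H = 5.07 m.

k_2 = 5.026 × 0.972^0.969 / 5.07^1.673 = 5.026 × 0.9729 / 15.12 = 0.3234 d⁻¹.

k_2 ≈ 0.323 d⁻¹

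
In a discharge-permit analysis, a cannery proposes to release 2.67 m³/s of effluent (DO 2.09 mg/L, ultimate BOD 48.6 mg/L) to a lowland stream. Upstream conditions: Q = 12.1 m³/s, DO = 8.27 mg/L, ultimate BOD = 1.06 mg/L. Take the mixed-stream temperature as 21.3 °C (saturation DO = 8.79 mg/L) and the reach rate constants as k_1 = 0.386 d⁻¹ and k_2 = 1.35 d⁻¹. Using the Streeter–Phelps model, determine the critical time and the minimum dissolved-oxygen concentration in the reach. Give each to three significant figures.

t_c ≈ 0.727 d; minimum DO ≈ 6.71 mg/L

Mixed DO = (12.1×8.27 + 2.67×2.09)/(12.1+2.67) = 105.6/14.77 = 7.153 mg/L.
Mixed L₀ = (12.1×1.06 + 2.67×48.6)/(14.77) = 142.6/14.77 = 9.654 mg/L.
Initial deficit D₀ = C_s − DO₀ = 8.79 − 7.153 = 1.637 mg/L.
t_c = (1/0.9640) ln[(1.35/0.386)(1 − 1.637×0.9640/(0.386×9.654))] = 1.037 × ln(2.016) = 0.7274 d.
D_c = (0.386/1.35) × 9.654 × e^(−0.386×0.7274) = 0.2859 × 9.654 × 0.7552 = 2.085 mg/L.
Minimum DO = 8.79 − 2.085 = 6.705 mg/L.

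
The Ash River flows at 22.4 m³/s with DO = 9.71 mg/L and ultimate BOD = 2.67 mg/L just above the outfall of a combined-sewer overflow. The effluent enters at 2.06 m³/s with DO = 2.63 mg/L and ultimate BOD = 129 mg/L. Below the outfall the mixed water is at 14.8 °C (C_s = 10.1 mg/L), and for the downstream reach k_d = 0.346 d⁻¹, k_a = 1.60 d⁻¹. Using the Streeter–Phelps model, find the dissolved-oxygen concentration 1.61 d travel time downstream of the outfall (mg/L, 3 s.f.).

Mixed DO = (22.4×9.71 + 2.06×2.63)/(22.4+2.06) = 222.9/24.46 = 9.114 mg/L.
Mixed L₀ = (22.4×2.67 + 2.06×129)/(24.46) = 325.5/24.46 = 13.31 mg/L.
Initial deficit D₀ = C_s − DO₀ = 10.1 − 9.114 = 0.9863 mg/L.
D(1.61) = [0.346×13.31/(1.60−0.346)](e^(−0.346×1.61) − e^(−1.60×1.61)) + 0.9863 e^(−1.60×1.61)
= 3.672 × (0.5729 − 0.07608) + 0.9863 × 0.07608 = 1.899 mg/L.
DO = 10.1 − 1.899 = 8.201 mg/L.

DO ≈ 8.20 mg/L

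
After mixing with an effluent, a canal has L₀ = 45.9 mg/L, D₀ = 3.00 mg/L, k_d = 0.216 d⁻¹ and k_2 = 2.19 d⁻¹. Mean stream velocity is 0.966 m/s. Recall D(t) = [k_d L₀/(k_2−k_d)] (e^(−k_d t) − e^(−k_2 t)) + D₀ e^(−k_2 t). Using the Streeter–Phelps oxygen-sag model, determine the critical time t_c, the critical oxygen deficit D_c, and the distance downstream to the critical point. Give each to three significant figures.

t_c ≈ 0.713 d; D_c ≈ 3.88 mg/L; x_c ≈ 59.5 km

With k_2/k_d = 10.14 and 1 − D₀(k_2−k_d)/(k_d L₀) = 0.4027,
t_c = ln(10.14 × 0.4027) / (2.19 − 0.216) = ln(4.083) / 1.974 = 1.407/1.974 = 0.7127 d.
L(t_c) = L₀ e^(−k_d t_c) = 45.9 × 0.8573 = 39.35 mg/L, and at the critical point k_2 D_c = k_d L, so D_c = (0.216/2.19) × 39.35 = 3.881 mg/L.
x_c = v t_c = 0.966 m/s × 0.7127 d × 86400 s/d = 59480 m ≈ 59.5 km.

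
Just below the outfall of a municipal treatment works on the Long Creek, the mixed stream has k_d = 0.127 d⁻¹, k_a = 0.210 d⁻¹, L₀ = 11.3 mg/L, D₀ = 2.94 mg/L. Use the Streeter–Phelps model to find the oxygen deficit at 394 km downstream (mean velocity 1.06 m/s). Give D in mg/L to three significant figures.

Travel time t = x/v = 394 km / (1.06 m/s) = 394000 m / 1.06 m/s = 371700 s = 4.302 d.
k_d L₀/(k_a−k_d) = 0.127×11.3/(0.210−0.127) = 1.435/0.08300 = 17.29 mg/L.
e^(−k_d t) = e^(−0.127×4.302) = 0.5791; e^(−k_a t) = e^(−0.210×4.302) = 0.4052.
D = 17.29 × (0.5791 − 0.4052) + 2.94 × 0.4052 = 3.006 + 1.191 = 4.198 mg/L.

D ≈ 4.20 mg/L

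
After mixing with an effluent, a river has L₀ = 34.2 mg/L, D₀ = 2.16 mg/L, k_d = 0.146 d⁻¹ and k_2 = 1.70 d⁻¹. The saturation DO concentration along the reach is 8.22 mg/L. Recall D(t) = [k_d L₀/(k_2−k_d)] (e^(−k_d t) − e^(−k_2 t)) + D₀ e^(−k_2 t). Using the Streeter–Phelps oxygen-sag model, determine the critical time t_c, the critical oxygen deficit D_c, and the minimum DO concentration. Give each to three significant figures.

t_c ≈ 0.862 d; D_c ≈ 2.59 mg/L; min DO ≈ 5.63 mg/L

With k_2/k_d = 11.64 and 1 − D₀(k_2−k_d)/(k_d L₀) = 0.3278,
t_c = ln(11.64 × 0.3278) / (1.70 − 0.146) = ln(3.816) / 1.554 = 1.339/1.554 = 0.8618 d.
D_c = (k_d/k_2) L₀ e^(−k_d t_c) = (0.146/1.70) × 34.2 × e^(−0.146×0.8618) = 0.08588 × 34.2 × 0.8818 = 2.590 mg/L.
Minimum DO = C_s − D_c = 8.22 − 2.590 = 5.630 mg/L.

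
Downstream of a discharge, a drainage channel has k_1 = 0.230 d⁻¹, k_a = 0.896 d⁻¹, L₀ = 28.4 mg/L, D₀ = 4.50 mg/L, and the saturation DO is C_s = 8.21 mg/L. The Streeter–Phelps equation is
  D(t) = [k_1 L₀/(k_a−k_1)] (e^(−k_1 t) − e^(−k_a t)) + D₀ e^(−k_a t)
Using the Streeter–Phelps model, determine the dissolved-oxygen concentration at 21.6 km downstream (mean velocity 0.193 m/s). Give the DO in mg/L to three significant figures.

Travel time t = x/v = 21.6 km / (0.193 m/s) = 21600 m / 0.193 m/s = 111900 s = 1.295 d.
k_1 L₀/(k_a−k_1) = 0.230×28.4/(0.896−0.230) = 6.532/0.6660 = 9.808 mg/L.
e^(−k_1 t) = e^(−0.230×1.295) = 0.7424; e^(−k_a t) = e^(−0.896×1.295) = 0.3133.
D = 9.808 × (0.7424 − 0.3133) + 4.50 × 0.3133 = 4.208 + 1.410 = 5.618 mg/L.
DO = C_s − D = 8.21 − 5.618 = 2.592 mg/L.

DO ≈ 2.59 mg/L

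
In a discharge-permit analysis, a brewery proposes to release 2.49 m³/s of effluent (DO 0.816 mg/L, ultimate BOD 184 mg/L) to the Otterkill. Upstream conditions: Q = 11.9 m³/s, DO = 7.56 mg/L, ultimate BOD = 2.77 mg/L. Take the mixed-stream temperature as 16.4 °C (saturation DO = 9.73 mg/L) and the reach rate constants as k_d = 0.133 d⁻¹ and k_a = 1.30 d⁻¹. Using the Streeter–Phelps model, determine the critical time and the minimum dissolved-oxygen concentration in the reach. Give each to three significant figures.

Mixed DO = (11.9×7.56 + 2.49×0.816)/(11.9+2.49) = 92.00/14.39 = 6.393 mg/L.
Mixed L₀ = (11.9×2.77 + 2.49×184)/(14.39) = 491.1/14.39 = 34.13 mg/L.
Initial deficit D₀ = C_s − DO₀ = 9.73 − 6.393 = 3.337 mg/L.
t_c = (1/1.167) ln[(1.30/0.133)(1 − 3.337×1.167/(0.133×34.13))] = 0.8569 × ln(1.389) = 0.2815 d.
D_c = (0.133/1.30) × 34.13 × e^(−0.133×0.2815) = 0.1023 × 34.13 × 0.9633 = 3.363 mg/L.
Minimum DO = 9.73 − 3.363 = 6.367 mg/L.

t_c ≈ 0.281 d; minimum DO ≈ 6.37 mg/L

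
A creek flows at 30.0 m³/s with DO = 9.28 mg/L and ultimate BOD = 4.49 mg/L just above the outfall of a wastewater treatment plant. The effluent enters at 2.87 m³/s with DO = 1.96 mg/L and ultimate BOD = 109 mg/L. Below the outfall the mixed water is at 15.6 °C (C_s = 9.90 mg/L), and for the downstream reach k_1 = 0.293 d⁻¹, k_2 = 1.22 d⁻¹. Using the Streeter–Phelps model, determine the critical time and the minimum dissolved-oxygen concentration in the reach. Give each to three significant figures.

Mixed DO = (30.0×9.28 + 2.87×1.96)/(30.0+2.87) = 284.0/32.87 = 8.641 mg/L.
Mixed L₀ = (30.0×4.49 + 2.87×109)/(32.87) = 447.5/32.87 = 13.62 mg/L.
Initial deficit D₀ = C_s − DO₀ = 9.90 − 8.641 = 1.259 mg/L.
t_c = (1/0.9270) ln[(1.22/0.293)(1 − 1.259×0.9270/(0.293×13.62))] = 1.079 × ln(2.946) = 1.165 d.
D_c = (0.293/1.22) × 13.62 × e^(−0.293×1.165) = 0.2402 × 13.62 × 0.7107 = 2.324 mg/L.
Minimum DO = 9.90 − 2.324 = 7.576 mg/L.

t_c ≈ 1.17 d; minimum DO ≈ 7.58 mg/L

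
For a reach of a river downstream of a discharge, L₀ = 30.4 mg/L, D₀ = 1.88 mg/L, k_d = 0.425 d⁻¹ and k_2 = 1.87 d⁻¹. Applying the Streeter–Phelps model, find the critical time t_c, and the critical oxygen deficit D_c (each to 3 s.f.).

t_c ≈ 0.862 d; D_c ≈ 4.79 mg/L

At the critical point dD/dt = 0, so k_d L₀ e^(−k_d t) = k_2 D. Substituting D(t) from the Streeter–Phelps equation and solving for t gives
t_c = ln[(k_2/k_d)(1 − D₀(k_2−k_d)/(k_d L₀))] / (k_2−k_d).
Here k_2−k_d = 1.445 d⁻¹ and 1 − D₀(k_2−k_d)/(k_d L₀) = 1 − 1.88×1.445/(0.425×30.4) = 0.7897, so
t_c = ln(4.400 × 0.7897) / 1.445 = 1.246 / 1.445 = 0.8620 d.
D_c = (k_d/k_2) L₀ e^(−k_d t_c) = (0.425/1.87) × 30.4 × e^(−0.425×0.8620) = 0.2273 × 30.4 × 0.6933 = 4.790 mg/L.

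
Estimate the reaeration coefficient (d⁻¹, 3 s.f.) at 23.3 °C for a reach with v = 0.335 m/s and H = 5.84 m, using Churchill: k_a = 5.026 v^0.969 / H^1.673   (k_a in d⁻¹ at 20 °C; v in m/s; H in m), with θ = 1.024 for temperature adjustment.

k_a ≈ 0.0983 d⁻¹

k_a(20) = 5.026 × 0.335^0.969 / 5.84^1.673 = 5.026 × 0.3466 / 19.15 = 0.09095 d⁻¹.
k_a(23.3) = 0.09095 × 1.024^(23.3−20) = 0.09095 × 1.081 = 0.09835 d⁻¹.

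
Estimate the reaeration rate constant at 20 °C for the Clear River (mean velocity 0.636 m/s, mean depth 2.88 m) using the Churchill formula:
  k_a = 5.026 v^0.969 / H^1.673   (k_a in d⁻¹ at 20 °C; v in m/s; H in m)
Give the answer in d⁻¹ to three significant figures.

k_a ≈ 0.552 d⁻¹

k_a = 5.026 × 0.636^0.969 / 2.88^1.673 = 5.026 × 0.6450 / 5.869 = 0.5523 d⁻¹.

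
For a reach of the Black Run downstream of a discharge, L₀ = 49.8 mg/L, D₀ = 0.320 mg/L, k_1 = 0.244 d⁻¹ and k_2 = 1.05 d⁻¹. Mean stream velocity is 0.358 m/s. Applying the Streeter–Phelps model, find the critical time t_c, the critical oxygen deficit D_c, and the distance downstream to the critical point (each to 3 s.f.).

t_c ≈ 1.78 d; D_c ≈ 7.49 mg/L; x_c ≈ 55.2 km

t_c = [1/(k_2−k_1)] ln[(k_2/k_1)(1 − D₀(k_2−k_1)/(k_1 L₀))]
= [1/(1.05−0.244)] ln[(1.05/0.244)(1 − 0.320×0.8060/(0.244×49.8))]
= (1/0.8060) ln[4.303 × 0.9788] = 1.241 × ln(4.212) = 1.241 × 1.438 = 1.784 d.
D_c = (k_1/k_2) L₀ e^(−k_1 t_c) = (0.244/1.05) × 49.8 × e^(−0.244×1.784) = 0.2324 × 49.8 × 0.6471 = 7.488 mg/L.
x_c = v t_c = 0.358 m/s × 1.784 d × 86400 s/d = 55180 m ≈ 55.2 km.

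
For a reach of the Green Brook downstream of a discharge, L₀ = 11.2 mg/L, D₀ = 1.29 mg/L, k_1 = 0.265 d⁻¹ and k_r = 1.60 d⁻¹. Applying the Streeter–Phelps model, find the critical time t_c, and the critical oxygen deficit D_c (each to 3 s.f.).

At the critical point dD/dt = 0, so k_1 L₀ e^(−k_1 t) = k_r D. Substituting D(t) from the Streeter–Phelps equation and solving for t gives
t_c = ln[(k_r/k_1)(1 − D₀(k_r−k_1)/(k_1 L₀))] / (k_r−k_1).
Here k_r−k_1 = 1.335 d⁻¹ and 1 − D₀(k_r−k_1)/(k_1 L₀) = 1 − 1.29×1.335/(0.265×11.2) = 0.4198, so
t_c = ln(6.038 × 0.4198) / 1.335 = 0.9300 / 1.335 = 0.6966 d.
D_c = (k_1/k_r) L₀ e^(−k_1 t_c) = (0.265/1.60) × 11.2 × e^(−0.265×0.6966) = 0.1656 × 11.2 × 0.8314 = 1.542 mg/L.

t_c ≈ 0.697 d; D_c ≈ 1.54 mg/L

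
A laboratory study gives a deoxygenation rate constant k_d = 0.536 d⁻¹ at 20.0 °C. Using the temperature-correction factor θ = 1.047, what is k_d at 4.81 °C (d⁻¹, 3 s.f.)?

k_d ≈ 0.267 d⁻¹

k_d(T₂) = k_d(T₁) · θ^(T₂−T₁) = 0.536 × 1.047^(4.81−20.0)
= 0.536 × 1.047^-15.2 = 0.536 × 0.4977 = 0.2668 d⁻¹.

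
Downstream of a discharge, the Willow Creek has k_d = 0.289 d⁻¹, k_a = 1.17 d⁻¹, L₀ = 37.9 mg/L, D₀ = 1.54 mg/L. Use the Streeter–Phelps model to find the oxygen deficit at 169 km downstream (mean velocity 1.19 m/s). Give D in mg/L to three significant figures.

Travel time t = x/v = 169 km / (1.19 m/s) = 169000 m / 1.19 m/s = 142000 s = 1.644 d.
k_d L₀/(k_a−k_d) = 0.289×37.9/(1.17−0.289) = 10.95/0.8810 = 12.43 mg/L.
e^(−k_d t) = e^(−0.289×1.644) = 0.6219; e^(−k_a t) = e^(−1.17×1.644) = 0.1461.
D = 12.43 × (0.6219 − 0.1461) + 1.54 × 0.1461 = 5.914 + 0.2251 = 6.139 mg/L.

D ≈ 6.14 mg/L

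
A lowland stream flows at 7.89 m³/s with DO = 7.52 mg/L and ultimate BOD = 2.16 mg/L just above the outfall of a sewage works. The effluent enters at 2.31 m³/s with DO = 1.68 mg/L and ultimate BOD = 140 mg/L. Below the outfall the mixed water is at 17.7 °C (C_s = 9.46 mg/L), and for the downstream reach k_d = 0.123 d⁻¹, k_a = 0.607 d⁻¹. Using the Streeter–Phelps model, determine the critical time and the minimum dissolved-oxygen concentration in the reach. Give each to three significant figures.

Mixed DO = (7.89×7.52 + 2.31×1.68)/(7.89+2.31) = 63.21/10.20 = 6.197 mg/L.
Mixed L₀ = (7.89×2.16 + 2.31×140)/(10.20) = 340.4/10.20 = 33.38 mg/L.
Initial deficit D₀ = C_s − DO₀ = 9.46 − 6.197 = 3.263 mg/L.
t_c = (1/0.4840) ln[(0.607/0.123)(1 − 3.263×0.4840/(0.123×33.38))] = 2.066 × ln(3.037) = 2.295 d.
D_c = (0.123/0.607) × 33.38 × e^(−0.123×2.295) = 0.2026 × 33.38 × 0.7541 = 5.100 mg/L.
Minimum DO = 9.46 − 5.100 = 4.360 mg/L.

t_c ≈ 2.30 d; minimum DO ≈ 4.36 mg/L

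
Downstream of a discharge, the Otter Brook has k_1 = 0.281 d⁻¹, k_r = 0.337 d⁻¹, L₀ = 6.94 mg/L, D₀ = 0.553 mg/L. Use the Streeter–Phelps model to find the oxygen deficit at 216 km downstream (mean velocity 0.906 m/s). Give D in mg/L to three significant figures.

Travel time t = x/v = 216 km / (0.906 m/s) = 216000 m / 0.906 m/s = 238400 s = 2.759 d.
k_1 L₀/(k_r−k_1) = 0.281×6.94/(0.337−0.281) = 1.950/0.05600 = 34.82 mg/L.
e^(−k_1 t) = e^(−0.281×2.759) = 0.4605; e^(−k_r t) = e^(−0.337×2.759) = 0.3946.
D = 34.82 × (0.4605 − 0.3946) + 0.553 × 0.3946 = 2.296 + 0.2182 = 2.514 mg/L.

D ≈ 2.51 mg/L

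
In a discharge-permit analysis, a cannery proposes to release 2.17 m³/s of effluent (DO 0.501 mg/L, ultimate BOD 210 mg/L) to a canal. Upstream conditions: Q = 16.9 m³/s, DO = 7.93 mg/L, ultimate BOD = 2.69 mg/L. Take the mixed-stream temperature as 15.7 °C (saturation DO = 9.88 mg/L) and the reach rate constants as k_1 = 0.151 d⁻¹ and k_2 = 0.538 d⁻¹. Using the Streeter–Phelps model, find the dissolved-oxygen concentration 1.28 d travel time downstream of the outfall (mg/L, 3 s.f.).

DO ≈ 5.17 mg/L

Mixed DO = (16.9×7.93 + 2.17×0.501)/(16.9+2.17) = 135.1/19.07 = 7.085 mg/L.
Mixed L₀ = (16.9×2.69 + 2.17×210)/(19.07) = 501.2/19.07 = 26.28 mg/L.
Initial deficit D₀ = C_s − DO₀ = 9.88 − 7.085 = 2.795 mg/L.
D(1.28) = [0.151×26.28/(0.538−0.151)](e^(−0.151×1.28) − e^(−0.538×1.28)) + 2.795 e^(−0.538×1.28)
= 10.25 × (0.8243 − 0.5023) + 2.795 × 0.5023 = 4.706 mg/L.
DO = 9.88 − 4.706 = 5.174 mg/L.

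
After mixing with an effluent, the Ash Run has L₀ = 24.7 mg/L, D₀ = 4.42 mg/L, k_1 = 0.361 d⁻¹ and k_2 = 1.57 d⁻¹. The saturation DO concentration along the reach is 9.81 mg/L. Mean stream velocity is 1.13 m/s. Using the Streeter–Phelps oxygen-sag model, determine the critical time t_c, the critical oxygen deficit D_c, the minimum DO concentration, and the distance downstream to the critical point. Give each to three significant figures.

At the critical point dD/dt = 0, so k_1 L₀ e^(−k_1 t) = k_2 D. Substituting D(t) from the Streeter–Phelps equation and solving for t gives
t_c = ln[(k_2/k_1)(1 − D₀(k_2−k_1)/(k_1 L₀))] / (k_2−k_1).
Here k_2−k_1 = 1.209 d⁻¹ and 1 − D₀(k_2−k_1)/(k_1 L₀) = 1 − 4.42×1.209/(0.361×24.7) = 0.4007, so
t_c = ln(4.349 × 0.4007) / 1.209 = 0.5554 / 1.209 = 0.4594 d.
D_c = (k_1/k_2) L₀ e^(−k_1 t_c) = (0.361/1.57) × 24.7 × e^(−0.361×0.4594) = 0.2299 × 24.7 × 0.8472 = 4.811 mg/L.
Minimum DO = C_s − D_c = 9.81 − 4.811 = 4.999 mg/L.
x_c = v t_c = 1.13 m/s × 0.4594 d × 86400 s/d = 44850 m ≈ 44.9 km.

t_c ≈ 0.459 d; D_c ≈ 4.81 mg/L; min DO ≈ 5.00 mg/L; x_c ≈ 44.9 km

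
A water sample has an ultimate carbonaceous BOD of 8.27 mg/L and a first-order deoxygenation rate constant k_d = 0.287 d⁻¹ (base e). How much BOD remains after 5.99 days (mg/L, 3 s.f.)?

L ≈ 1.48 mg/L

L_t = L₀ e^(−k_d t) = 8.27 × e^(−0.287×5.99) = 8.27 × 0.1792 = 1.482 mg/L.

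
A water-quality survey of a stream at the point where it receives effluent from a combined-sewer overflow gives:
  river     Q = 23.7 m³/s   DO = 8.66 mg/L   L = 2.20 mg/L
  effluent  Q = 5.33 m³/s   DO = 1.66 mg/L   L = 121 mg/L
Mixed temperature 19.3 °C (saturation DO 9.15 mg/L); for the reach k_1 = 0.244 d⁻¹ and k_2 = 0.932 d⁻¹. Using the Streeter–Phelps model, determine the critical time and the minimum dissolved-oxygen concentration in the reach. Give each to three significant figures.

t_c ≈ 1.61 d; minimum DO ≈ 4.90 mg/L

Mixed DO = (23.7×8.66 + 5.33×1.66)/(23.7+5.33) = 214.1/29.03 = 7.375 mg/L.
Mixed L₀ = (23.7×2.20 + 5.33×121)/(29.03) = 697.1/29.03 = 24.01 mg/L.
Initial deficit D₀ = C_s − DO₀ = 9.15 − 7.375 = 1.775 mg/L.
t_c = (1/0.6880) ln[(0.932/0.244)(1 − 1.775×0.6880/(0.244×24.01))] = 1.453 × ln(3.023) = 1.608 d.
D_c = (0.244/0.932) × 24.01 × e^(−0.244×1.608) = 0.2618 × 24.01 × 0.6754 = 4.246 mg/L.
Minimum DO = 9.15 − 4.246 = 4.904 mg/L.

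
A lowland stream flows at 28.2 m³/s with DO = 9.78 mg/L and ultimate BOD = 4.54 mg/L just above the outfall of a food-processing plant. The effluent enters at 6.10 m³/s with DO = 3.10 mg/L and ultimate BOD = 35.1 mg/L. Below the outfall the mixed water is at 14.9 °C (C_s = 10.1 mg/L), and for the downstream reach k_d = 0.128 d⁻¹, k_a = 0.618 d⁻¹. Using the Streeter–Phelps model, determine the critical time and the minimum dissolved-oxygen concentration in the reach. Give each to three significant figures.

Mixed DO = (28.2×9.78 + 6.10×3.10)/(28.2+6.10) = 294.7/34.30 = 8.592 mg/L.
Mixed L₀ = (28.2×4.54 + 6.10×35.1)/(34.30) = 342.1/34.30 = 9.975 mg/L.
Initial deficit D₀ = C_s − DO₀ = 10.1 − 8.592 = 1.508 mg/L.
t_c = (1/0.4900) ln[(0.618/0.128)(1 − 1.508×0.4900/(0.128×9.975))] = 2.041 × ln(2.034) = 1.449 d.
D_c = (0.128/0.618) × 9.975 × e^(−0.128×1.449) = 0.2071 × 9.975 × 0.8307 = 1.716 mg/L.
Minimum DO = 10.1 − 1.716 = 8.384 mg/L.

t_c ≈ 1.45 d; minimum DO ≈ 8.38 mg/L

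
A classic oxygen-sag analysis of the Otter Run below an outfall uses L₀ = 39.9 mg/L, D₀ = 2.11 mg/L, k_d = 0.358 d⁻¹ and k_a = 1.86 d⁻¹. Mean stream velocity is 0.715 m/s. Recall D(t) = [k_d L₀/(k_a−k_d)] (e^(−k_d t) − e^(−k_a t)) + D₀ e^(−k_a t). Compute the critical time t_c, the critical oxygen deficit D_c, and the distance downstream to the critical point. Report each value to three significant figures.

t_c ≈ 0.930 d; D_c ≈ 5.50 mg/L; x_c ≈ 57.5 km

At the critical point dD/dt = 0, so k_d L₀ e^(−k_d t) = k_a D. Substituting D(t) from the Streeter–Phelps equation and solving for t gives
t_c = ln[(k_a/k_d)(1 − D₀(k_a−k_d)/(k_d L₀))] / (k_a−k_d).
Here k_a−k_d = 1.502 d⁻¹ and 1 − D₀(k_a−k_d)/(k_d L₀) = 1 − 2.11×1.502/(0.358×39.9) = 0.7781, so
t_c = ln(5.196 × 0.7781) / 1.502 = 1.397 / 1.502 = 0.9301 d.
D_c = (k_d/k_a) L₀ e^(−k_d t_c) = (0.358/1.86) × 39.9 × e^(−0.358×0.9301) = 0.1925 × 39.9 × 0.7168 = 5.505 mg/L.
x_c = v t_c = 0.715 m/s × 0.9301 d × 86400 s/d = 57450 m ≈ 57.5 km.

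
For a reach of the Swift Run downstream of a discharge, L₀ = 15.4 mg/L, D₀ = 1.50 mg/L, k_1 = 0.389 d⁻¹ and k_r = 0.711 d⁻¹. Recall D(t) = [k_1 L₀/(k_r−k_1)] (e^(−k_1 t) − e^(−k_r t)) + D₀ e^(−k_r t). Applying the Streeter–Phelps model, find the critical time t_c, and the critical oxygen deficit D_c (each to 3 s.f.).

t_c ≈ 1.61 d; D_c ≈ 4.50 mg/L

t_c = [1/(k_r−k_1)] ln[(k_r/k_1)(1 − D₀(k_r−k_1)/(k_1 L₀))]
= [1/(0.711−0.389)] ln[(0.711/0.389)(1 − 1.50×0.3220/(0.389×15.4))]
= (1/0.3220) ln[1.828 × 0.9194] = 3.106 × ln(1.680) = 3.106 × 0.5190 = 1.612 d.
L(t_c) = L₀ e^(−k_1 t_c) = 15.4 × 0.5342 = 8.226 mg/L, and at the critical point k_r D_c = k_1 L, so D_c = (0.389/0.711) × 8.226 = 4.501 mg/L.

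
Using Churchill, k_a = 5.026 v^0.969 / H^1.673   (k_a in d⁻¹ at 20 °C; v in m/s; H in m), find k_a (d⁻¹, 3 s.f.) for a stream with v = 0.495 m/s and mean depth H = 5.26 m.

k_a = 5.026 × 0.495^0.969 / 5.26^1.673 = 5.026 × 0.5059 / 16.08 = 0.1582 d⁻¹.

k_a ≈ 0.158 d⁻¹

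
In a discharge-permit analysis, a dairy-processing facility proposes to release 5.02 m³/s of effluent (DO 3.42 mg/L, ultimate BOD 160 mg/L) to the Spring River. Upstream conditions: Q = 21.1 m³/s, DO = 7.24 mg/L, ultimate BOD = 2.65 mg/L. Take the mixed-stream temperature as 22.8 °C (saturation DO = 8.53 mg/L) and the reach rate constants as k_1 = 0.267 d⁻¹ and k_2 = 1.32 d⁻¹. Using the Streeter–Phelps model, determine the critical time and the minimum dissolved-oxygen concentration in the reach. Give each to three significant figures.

t_c ≈ 1.25 d; minimum DO ≈ 3.77 mg/L

Mixed DO = (21.1×7.24 + 5.02×3.42)/(21.1+5.02) = 169.9/26.12 = 6.506 mg/L.
Mixed L₀ = (21.1×2.65 + 5.02×160)/(26.12) = 859.1/26.12 = 32.89 mg/L.
Initial deficit D₀ = C_s − DO₀ = 8.53 − 6.506 = 2.024 mg/L.
t_c = (1/1.053) ln[(1.32/0.267)(1 − 2.024×1.053/(0.267×32.89))] = 0.9497 × ln(3.744) = 1.254 d.
D_c = (0.267/1.32) × 32.89 × e^(−0.267×1.254) = 0.2023 × 32.89 × 0.7155 = 4.760 mg/L.
Minimum DO = 8.53 − 4.760 = 3.770 mg/L.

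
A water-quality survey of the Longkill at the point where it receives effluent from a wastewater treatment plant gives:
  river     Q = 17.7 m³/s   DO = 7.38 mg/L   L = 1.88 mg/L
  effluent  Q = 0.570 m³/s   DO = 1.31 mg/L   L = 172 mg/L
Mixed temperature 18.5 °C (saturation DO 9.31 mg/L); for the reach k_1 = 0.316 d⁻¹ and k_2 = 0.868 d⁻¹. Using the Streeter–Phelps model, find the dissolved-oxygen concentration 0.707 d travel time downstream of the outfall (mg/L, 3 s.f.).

Mixed DO = (17.7×7.38 + 0.570×1.31)/(17.7+0.570) = 131.4/18.27 = 7.191 mg/L.
Mixed L₀ = (17.7×1.88 + 0.570×172)/(18.27) = 131.3/18.27 = 7.188 mg/L.
Initial deficit D₀ = C_s − DO₀ = 9.31 − 7.191 = 2.119 mg/L.
D(0.707) = [0.316×7.188/(0.868−0.316)](e^(−0.316×0.707) − e^(−0.868×0.707)) + 2.119 e^(−0.868×0.707)
= 4.115 × (0.7998 − 0.5414) + 2.119 × 0.5414 = 2.211 mg/L.
DO = 9.31 − 2.211 = 7.099 mg/L.

DO ≈ 7.10 mg/L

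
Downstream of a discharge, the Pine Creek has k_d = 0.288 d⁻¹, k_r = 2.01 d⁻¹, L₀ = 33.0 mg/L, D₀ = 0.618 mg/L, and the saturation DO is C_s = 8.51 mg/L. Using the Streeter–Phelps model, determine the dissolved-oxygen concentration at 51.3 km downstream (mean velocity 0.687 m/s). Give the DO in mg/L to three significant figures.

Travel time t = x/v = 51.3 km / (0.687 m/s) = 51300 m / 0.687 m/s = 74670 s = 0.8643 d.
k_d L₀/(k_r−k_d) = 0.288×33.0/(2.01−0.288) = 9.504/1.722 = 5.519 mg/L.
e^(−k_d t) = e^(−0.288×0.8643) = 0.7797; e^(−k_r t) = e^(−2.01×0.8643) = 0.1760.
D = 5.519 × (0.7797 − 0.1760) + 0.618 × 0.1760 = 3.332 + 0.1088 = 3.440 mg/L.
DO = C_s − D = 8.51 − 3.440 = 5.070 mg/L.

DO ≈ 5.07 mg/L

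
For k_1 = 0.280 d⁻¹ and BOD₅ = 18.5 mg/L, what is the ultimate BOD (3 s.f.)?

BOD₅ = L₀(1 − e^(−5k_1)) ⇒ L₀ = BOD₅ / (1 − e^(−5×0.280))
= 18.5 / (1 − 0.2466) = 18.5 / 0.7534 = 24.56 mg/L.

L₀ ≈ 24.6 mg/L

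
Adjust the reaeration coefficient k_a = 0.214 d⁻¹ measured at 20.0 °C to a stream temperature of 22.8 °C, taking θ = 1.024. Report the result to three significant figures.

k_a(T₂) = k_a(T₁) · θ^(T₂−T₁) = 0.214 × 1.024^(22.8−20.0)
= 0.214 × 1.024^2.80 = 0.214 × 1.069 = 0.2287 d⁻¹.

k_a ≈ 0.229 d⁻¹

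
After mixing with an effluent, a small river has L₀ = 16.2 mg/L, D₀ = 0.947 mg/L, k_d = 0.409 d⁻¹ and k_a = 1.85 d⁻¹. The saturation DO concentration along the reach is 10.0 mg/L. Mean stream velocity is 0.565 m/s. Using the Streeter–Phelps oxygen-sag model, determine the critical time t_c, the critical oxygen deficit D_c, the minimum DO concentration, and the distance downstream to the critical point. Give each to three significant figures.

At the critical point dD/dt = 0, so k_d L₀ e^(−k_d t) = k_a D. Substituting D(t) from the Streeter–Phelps equation and solving for t gives
t_c = ln[(k_a/k_d)(1 − D₀(k_a−k_d)/(k_d L₀))] / (k_a−k_d).
Here k_a−k_d = 1.441 d⁻¹ and 1 − D₀(k_a−k_d)/(k_d L₀) = 1 − 0.947×1.441/(0.409×16.2) = 0.7940, so
t_c = ln(4.523 × 0.7940) / 1.441 = 1.279 / 1.441 = 0.8873 d.
D_c = (k_d/k_a) L₀ e^(−k_d t_c) = (0.409/1.85) × 16.2 × e^(−0.409×0.8873) = 0.2211 × 16.2 × 0.6957 = 2.491 mg/L.
Minimum DO = C_s − D_c = 10.0 − 2.491 = 7.509 mg/L.
x_c = v t_c = 0.565 m/s × 0.8873 d × 86400 s/d = 43310 m ≈ 43.3 km.

t_c ≈ 0.887 d; D_c ≈ 2.49 mg/L; min DO ≈ 7.51 mg/L; x_c ≈ 43.3 km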